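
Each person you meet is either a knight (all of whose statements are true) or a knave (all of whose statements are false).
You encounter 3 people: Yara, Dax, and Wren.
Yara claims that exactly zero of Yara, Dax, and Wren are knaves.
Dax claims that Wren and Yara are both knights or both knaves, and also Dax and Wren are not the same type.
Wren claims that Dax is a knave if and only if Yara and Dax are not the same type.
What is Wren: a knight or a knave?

Consistent assignments: {Yara=knave, Dax=knight, Wren=knave}; {Yara=knave, Dax=knave, Wren=knave}
In every consistent assignment, Wren is a knave.

Wren is a knave.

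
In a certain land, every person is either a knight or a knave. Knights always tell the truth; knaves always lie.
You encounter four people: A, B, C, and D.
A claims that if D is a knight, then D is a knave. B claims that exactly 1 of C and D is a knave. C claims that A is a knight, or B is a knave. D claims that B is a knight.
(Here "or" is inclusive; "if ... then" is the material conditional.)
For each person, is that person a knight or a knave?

Knights: B and D. Knaves: A and C.

A is a knave; "if D is a knight, then D is a knave" is false, as required.
B is a knight; "exactly 1 of C and D is a knave" is True, as required.
C is a knave, so "A is a knight, or B is a knave" must be false — and it is.
D is a knight; "B is a knight" is True, as required.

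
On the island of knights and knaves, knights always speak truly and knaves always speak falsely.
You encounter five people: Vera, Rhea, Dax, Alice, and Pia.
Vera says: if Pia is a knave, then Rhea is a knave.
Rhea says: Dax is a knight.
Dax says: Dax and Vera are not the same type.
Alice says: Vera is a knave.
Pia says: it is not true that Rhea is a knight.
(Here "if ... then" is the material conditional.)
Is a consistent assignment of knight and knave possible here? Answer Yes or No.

Yes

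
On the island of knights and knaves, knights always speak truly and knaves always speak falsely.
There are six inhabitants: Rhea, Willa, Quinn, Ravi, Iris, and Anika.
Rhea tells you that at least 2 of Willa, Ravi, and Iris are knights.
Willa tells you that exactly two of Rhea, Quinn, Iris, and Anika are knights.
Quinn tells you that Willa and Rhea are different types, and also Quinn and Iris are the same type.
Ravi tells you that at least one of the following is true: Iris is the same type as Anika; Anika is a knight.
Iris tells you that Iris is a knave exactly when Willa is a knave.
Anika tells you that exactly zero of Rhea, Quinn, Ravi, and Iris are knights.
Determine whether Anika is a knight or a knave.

Anika is a knave.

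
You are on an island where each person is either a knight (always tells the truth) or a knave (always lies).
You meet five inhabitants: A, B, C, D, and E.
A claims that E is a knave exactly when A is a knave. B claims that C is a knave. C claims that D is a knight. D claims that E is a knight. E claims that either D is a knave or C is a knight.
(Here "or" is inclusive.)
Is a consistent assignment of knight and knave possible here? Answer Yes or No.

One consistent assignment: A=knight, B=knave, C=knight, D=knight, E=knight.

Yes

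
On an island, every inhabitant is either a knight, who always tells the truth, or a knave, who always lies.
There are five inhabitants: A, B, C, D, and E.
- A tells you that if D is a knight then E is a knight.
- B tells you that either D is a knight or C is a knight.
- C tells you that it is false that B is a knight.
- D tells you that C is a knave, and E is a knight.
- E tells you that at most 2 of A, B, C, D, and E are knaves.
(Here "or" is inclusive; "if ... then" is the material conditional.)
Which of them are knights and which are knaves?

Knights: A, B, D, and E. Knaves: C.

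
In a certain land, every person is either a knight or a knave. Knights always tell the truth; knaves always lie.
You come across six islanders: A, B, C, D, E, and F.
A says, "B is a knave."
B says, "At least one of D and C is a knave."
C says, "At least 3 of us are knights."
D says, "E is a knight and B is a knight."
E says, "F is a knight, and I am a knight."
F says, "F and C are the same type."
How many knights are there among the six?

3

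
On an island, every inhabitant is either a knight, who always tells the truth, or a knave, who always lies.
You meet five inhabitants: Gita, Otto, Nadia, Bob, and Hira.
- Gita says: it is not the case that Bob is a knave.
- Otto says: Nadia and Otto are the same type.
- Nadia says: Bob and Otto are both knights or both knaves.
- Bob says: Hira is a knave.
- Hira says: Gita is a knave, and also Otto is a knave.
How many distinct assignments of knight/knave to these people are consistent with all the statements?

Consistent assignments:
  Gita=knight, Otto=knight, Nadia=knight, Bob=knight, Hira=knave
  Gita=knave, Otto=knave, Nadia=knight, Bob=knave, Hira=knight

2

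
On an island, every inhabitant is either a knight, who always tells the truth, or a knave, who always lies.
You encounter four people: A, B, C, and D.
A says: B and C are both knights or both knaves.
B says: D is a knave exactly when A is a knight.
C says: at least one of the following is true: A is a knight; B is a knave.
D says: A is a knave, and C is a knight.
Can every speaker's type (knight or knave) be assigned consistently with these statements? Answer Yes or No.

Yes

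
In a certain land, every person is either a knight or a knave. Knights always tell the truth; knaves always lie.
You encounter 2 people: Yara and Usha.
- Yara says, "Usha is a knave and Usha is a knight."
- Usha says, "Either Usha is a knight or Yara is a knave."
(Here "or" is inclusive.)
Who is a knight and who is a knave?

Suppose Yara is a knight. Then Yara's statement "Usha is a knave and Usha is a knight" would have to be true. Checking the 2 ways to assign the others, none is consistent with every speaker.
(For instance, with Usha=knight, Yara's claim "Usha is a knave and Usha is a knight" comes out false where it would need to be true.)
So Yara must be a knave, making "Usha is a knave and Usha is a knight" false. Taking Yara=knave, Usha=knight, each remaining statement checks out:
  Usha (knight): "either Usha is a knight or Yara is a knave" — true. ✓
This is the unique consistent assignment.

Yara is a knave and Usha is a knight.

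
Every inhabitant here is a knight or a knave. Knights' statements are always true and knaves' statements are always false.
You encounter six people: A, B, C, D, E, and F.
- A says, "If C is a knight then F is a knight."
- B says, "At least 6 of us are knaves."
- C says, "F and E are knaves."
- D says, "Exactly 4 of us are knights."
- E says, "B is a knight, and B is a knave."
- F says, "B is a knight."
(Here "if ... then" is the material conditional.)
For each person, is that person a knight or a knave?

Knights: C. Knaves: A, B, D, E, and F.

A is a knave, so "if C is a knight then F is a knight" must be False — and it is.
B is a knave, and the claim "at least 6 of us are knaves" is indeed False.
C is a knight, so "F and E are knaves" must be True — and it is.
As a knave, D's statement "exactly 4 of us are knights" should be False; it is.
E (knave): "B is a knight, and B is a knave" — False. ✓
As a knave, F's statement "B is a knight" should be False; it is.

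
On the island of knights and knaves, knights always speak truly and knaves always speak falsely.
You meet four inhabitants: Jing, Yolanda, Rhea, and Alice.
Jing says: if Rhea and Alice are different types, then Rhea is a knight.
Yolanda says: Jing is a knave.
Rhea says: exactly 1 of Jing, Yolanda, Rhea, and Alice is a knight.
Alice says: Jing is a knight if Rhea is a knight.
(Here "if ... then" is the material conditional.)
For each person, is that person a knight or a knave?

Suppose Jing is a knight. Then Jing's statement "if Rhea and Alice are different types, then Rhea is a knight" would have to be true. Checking the 8 ways to assign the others, none is consistent with every speaker.
(For instance, with Yolanda=knight, Rhea=knave, Alice=knight, Jing's claim "if Rhea and Alice are different types, then Rhea is a knight" comes out false where it would need to be true.)
So Jing must be a knave, making "if Rhea and Alice are different types, then Rhea is a knight" false. Taking Jing=knave, Yolanda=knight, Rhea=knave, Alice=knight, each remaining statement checks out:
  Yolanda (knight): "Jing is a knave" — true. ✓
  Rhea (knave): "exactly 1 of Jing, Yolanda, Rhea, and Alice is a knight" — false. ✓
  Alice (knight): "Jing is a knight if Rhea is a knight" — true. ✓
This is the unique consistent assignment.

Knights: Yolanda and Alice. Knaves: Jing and Rhea.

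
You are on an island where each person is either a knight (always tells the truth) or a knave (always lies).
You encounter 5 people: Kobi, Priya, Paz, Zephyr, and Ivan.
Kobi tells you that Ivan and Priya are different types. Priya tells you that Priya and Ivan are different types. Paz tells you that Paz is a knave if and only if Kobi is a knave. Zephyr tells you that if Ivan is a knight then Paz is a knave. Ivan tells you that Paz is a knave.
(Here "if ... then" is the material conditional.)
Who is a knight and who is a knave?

Knights: Kobi, Priya, Paz, and Zephyr. Knaves: Ivan.

Suppose Kobi is a knave. Then Kobi's statement "Ivan and Priya are different types" would have to be false. Checking the 16 ways to assign the others, none is consistent with every speaker.
(For instance, with Priya=knight, Paz=knight, Zephyr=knight, Ivan=knave, Kobi's claim "Ivan and Priya are different types" comes out true where it would need to be false.)
So Kobi must be a knight, making "Ivan and Priya are different types" true. Taking Kobi=knight, Priya=knight, Paz=knight, Zephyr=knight, Ivan=knave, each remaining statement checks out:
  Priya (knight): "Priya and Ivan are different types" — true. ✓
  Paz (knight): "Paz is a knave if and only if Kobi is a knave" — true. ✓
  Zephyr (knight): "if Ivan is a knight then Paz is a knave" — true. ✓
  Ivan (knave): "Paz is a knave" — false. ✓
This is the unique consistent assignment.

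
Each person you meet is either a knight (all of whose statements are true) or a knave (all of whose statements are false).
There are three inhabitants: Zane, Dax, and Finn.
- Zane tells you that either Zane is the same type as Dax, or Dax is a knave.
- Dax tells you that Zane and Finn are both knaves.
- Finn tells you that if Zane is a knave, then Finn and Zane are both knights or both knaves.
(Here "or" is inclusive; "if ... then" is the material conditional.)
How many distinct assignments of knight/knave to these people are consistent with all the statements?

1

Consistent assignments:
  Zane=knight, Dax=knave, Finn=knight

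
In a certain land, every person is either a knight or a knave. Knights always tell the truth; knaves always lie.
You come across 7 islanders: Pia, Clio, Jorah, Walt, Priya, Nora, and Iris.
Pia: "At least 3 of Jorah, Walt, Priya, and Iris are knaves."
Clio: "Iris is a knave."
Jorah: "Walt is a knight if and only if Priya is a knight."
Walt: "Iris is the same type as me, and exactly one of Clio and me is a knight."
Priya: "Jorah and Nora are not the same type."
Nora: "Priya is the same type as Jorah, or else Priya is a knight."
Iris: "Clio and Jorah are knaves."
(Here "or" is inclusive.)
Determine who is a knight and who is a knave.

Pia is a knave, Clio is a knave, Jorah is a knave, Walt is a knave, Priya is a knight, Nora is a knight, and Iris is a knight.

Pia is a knave, so "at least 3 of Jorah, Walt, Priya, and Iris are knaves" must be false — and it is.
Clio (knave): "Iris is a knave" — false. ✓
Jorah is a knave, so "Walt is a knight if and only if Priya is a knight" must be false — and it is.
Walt is a knave, and the claim "Iris is the same type as me, and exactly one of Clio and me is a knight" is indeed false.
Priya is a knight; "Jorah and Nora are not the same type" is True, as required.
As a knight, Nora's statement "Priya is the same type as Jorah, or else Priya is a knight" should be True; it is.
Iris is a knight, and the claim "Clio and Jorah are knaves" is indeed True.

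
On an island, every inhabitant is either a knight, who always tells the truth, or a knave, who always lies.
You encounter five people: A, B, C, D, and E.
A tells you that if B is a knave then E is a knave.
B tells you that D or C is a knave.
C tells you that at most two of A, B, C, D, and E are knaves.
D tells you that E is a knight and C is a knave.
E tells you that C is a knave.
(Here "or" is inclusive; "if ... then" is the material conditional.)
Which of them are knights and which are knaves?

A is a knight, and the claim "if B is a knave then E is a knave" is indeed True.
B (knight): "D or C is a knave" — True. ✓
C is a knight, so "at most two of A, B, C, D, and E are knaves" must be True — and it is.
D is a knave, and the claim "E is a knight and C is a knave" is indeed False.
E is a knave, so "C is a knave" must be False — and it is.

Knights: A, B, and C. Knaves: D and E.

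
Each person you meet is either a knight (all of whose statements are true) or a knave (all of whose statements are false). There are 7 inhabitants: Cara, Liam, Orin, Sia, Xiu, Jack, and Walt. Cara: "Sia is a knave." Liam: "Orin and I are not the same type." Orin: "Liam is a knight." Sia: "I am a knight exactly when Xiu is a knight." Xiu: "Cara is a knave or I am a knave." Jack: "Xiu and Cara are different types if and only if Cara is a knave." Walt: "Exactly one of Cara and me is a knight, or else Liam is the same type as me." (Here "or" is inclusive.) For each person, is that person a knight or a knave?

Cara (knave): "Sia is a knave" — False. ✓
As a knave, Liam's statement "Orin and I are not the same type" should be False; it is.
Orin is a knave, so "Liam is a knight" must be False — and it is.
As a knight, Sia's statement "I am a knight exactly when Xiu is a knight" should be True; it is.
As a knight, Xiu's statement "Cara is a knave or I am a knave" should be True; it is.
Jack (knight): "Xiu and Cara are different types if and only if Cara is a knave" — True. ✓
Since Walt is a knight, "exactly one of Cara and me is a knight, or else Liam is the same type as me" needs to be True, which holds.

Knights: Sia, Xiu, Jack, and Walt. Knaves: Cara, Liam, and Orin.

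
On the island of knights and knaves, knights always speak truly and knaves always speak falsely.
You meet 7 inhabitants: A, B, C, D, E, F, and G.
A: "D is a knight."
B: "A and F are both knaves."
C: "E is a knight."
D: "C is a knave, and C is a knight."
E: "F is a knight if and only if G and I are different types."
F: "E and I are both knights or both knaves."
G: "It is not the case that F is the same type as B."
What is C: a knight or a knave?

C is a knight.

Consistent assignments: {A=knave, B=knight, C=knight, D=knave, E=knight, F=knave, G=knight}
In every consistent assignment, C is a knight.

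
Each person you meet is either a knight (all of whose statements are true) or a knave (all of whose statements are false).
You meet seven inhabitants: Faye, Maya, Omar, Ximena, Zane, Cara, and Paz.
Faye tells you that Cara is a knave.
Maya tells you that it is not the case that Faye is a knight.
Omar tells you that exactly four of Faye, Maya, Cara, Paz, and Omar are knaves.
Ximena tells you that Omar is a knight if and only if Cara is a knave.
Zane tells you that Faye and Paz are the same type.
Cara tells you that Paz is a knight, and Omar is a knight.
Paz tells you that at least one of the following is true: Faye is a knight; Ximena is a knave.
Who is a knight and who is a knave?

Faye is a knight, Maya is a knave, Omar is a knave, Ximena is a knave, Zane is a knight, Cara is a knave, and Paz is a knight.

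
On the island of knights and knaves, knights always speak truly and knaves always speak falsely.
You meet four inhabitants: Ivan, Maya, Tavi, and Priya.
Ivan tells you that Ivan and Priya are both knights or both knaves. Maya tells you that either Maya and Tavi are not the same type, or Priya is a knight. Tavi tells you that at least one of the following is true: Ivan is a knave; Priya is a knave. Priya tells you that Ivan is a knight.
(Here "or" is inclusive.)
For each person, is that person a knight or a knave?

Ivan is a knight, Maya is a knight, Tavi is a knave, and Priya is a knight.

Ivan (knight): "Ivan and Priya are both knights or both knaves" — true. ✓
Maya is a knight; "either Maya and Tavi are not the same type, or Priya is a knight" is true, as required.
Tavi is a knave; "at least one of the following is true: Ivan is a knave; Priya is a knave" is false, as required.
As a knight, Priya's statement "Ivan is a knight" should be true; it is.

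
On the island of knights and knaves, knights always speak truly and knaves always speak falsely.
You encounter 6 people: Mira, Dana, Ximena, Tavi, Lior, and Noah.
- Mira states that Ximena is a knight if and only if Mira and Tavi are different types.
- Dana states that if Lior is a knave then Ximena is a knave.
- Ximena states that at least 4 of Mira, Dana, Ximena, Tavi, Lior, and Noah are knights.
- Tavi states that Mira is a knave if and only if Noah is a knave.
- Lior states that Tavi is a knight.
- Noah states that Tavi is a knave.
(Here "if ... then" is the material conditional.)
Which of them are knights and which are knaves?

Mira is a knave, Dana is a knight, Ximena is a knave, Tavi is a knight, Lior is a knight, and Noah is a knave.

As a knave, Mira's statement "Ximena is a knight if and only if Mira and Tavi are different types" should be False; it is.
Dana is a knight; "if Lior is a knave then Ximena is a knave" is True, as required.
Ximena (knave): "at least 4 of Mira, Dana, Ximena, Tavi, Lior, and Noah are knights" — False. ✓
Tavi is a knight; "Mira is a knave if and only if Noah is a knave" is True, as required.
As a knight, Lior's statement "Tavi is a knight" should be True; it is.
Noah is a knave, and the claim "Tavi is a knave" is indeed False.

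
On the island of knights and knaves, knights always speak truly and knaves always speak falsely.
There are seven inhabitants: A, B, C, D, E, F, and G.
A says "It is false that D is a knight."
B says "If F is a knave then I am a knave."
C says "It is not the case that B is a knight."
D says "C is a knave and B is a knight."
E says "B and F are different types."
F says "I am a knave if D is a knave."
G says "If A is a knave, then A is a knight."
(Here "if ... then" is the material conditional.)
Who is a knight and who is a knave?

A is a knave, and the claim "it is false that D is a knight" is indeed false.
B is a knight; "if F is a knave then I am a knave" is true, as required.
C is a knave, so "it is not the case that B is a knight" must be false — and it is.
As a knight, D's statement "C is a knave and B is a knight" should be true; it is.
E is a knave, and the claim "B and F are different types" is indeed false.
F is a knight; "I am a knave if D is a knave" is true, as required.
G is a knave, so "if A is a knave, then A is a knight" must be false — and it is.

Knights: B, D, and F. Knaves: A, C, E, and G.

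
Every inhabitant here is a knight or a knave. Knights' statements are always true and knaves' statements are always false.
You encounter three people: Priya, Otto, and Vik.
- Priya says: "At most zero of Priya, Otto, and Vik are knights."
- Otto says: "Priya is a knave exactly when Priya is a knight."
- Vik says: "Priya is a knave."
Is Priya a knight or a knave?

Priya is a knave.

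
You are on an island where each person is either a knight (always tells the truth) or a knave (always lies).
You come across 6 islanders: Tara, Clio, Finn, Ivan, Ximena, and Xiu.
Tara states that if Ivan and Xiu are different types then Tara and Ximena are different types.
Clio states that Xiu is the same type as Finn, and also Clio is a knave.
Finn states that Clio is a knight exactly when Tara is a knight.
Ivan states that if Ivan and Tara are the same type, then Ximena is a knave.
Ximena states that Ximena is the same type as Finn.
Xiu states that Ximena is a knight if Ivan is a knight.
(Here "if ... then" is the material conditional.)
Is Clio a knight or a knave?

Clio is a knave.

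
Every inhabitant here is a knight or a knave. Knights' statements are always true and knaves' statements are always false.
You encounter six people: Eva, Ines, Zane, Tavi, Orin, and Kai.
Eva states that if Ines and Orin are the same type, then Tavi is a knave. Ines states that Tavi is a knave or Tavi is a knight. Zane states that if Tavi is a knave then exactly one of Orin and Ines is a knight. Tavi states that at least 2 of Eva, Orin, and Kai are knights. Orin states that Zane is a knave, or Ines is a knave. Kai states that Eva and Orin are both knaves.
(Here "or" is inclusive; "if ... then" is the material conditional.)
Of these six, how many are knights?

3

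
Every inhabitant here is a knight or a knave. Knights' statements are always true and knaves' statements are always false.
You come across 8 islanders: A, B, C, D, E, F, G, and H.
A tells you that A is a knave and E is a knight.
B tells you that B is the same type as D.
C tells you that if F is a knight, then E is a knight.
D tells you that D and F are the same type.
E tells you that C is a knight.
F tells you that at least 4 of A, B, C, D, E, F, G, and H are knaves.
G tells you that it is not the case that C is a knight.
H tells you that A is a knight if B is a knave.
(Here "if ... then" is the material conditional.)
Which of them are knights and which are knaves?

A is a knave, B is a knave, C is a knave, D is a knight, E is a knave, F is a knight, G is a knight, and H is a knave.

A is a knave, so "A is a knave and E is a knight" must be false — and it is.
Since B is a knave, "B is the same type as D" needs to be false, which holds.
As a knave, C's statement "if F is a knight, then E is a knight" should be false; it is.
D is a knight, so "D and F are the same type" must be true — and it is.
Since E is a knave, "C is a knight" needs to be false, which holds.
F is a knight, and the claim "at least 4 of A, B, C, D, E, F, G, and H are knaves" is indeed true.
G is a knight, and the claim "it is not the case that C is a knight" is indeed true.
H (knave): "A is a knight if B is a knave" — false. ✓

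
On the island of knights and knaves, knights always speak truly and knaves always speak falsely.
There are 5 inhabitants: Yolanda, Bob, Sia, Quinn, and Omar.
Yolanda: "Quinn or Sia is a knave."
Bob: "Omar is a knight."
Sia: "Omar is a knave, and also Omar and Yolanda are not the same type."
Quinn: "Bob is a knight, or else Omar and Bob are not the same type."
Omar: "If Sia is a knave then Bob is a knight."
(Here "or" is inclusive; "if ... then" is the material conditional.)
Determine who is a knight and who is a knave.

Yolanda is a knight; "Quinn or Sia is a knave" is True, as required.
Bob is a knight, so "Omar is a knight" must be True — and it is.
Sia is a knave, so "Omar is a knave, and also Omar and Yolanda are not the same type" must be False — and it is.
As a knight, Quinn's statement "Bob is a knight, or else Omar and Bob are not the same type" should be True; it is.
Omar (knight): "if Sia is a knave then Bob is a knight" — True. ✓

Yolanda is a knight, Bob is a knight, Sia is a knave, Quinn is a knight, and Omar is a knight.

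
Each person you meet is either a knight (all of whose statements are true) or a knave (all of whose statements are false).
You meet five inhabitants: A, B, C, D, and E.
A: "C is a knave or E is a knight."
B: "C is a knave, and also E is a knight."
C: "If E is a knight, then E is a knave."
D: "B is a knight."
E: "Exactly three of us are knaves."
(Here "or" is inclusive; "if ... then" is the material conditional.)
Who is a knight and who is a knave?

Knights: C. Knaves: A, B, D, and E.

A is a knave; "C is a knave or E is a knight" is False, as required.
B (knave): "C is a knave, and also E is a knight" — False. ✓
C (knight): "if E is a knight, then E is a knave" — True. ✓
D (knave): "B is a knight" — False. ✓
E is a knave; "exactly three of us are knaves" is False, as required.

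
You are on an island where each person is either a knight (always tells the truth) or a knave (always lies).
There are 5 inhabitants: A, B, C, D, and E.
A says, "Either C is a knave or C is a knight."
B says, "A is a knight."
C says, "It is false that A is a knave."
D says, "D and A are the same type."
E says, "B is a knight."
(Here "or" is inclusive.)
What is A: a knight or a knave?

A is a knight.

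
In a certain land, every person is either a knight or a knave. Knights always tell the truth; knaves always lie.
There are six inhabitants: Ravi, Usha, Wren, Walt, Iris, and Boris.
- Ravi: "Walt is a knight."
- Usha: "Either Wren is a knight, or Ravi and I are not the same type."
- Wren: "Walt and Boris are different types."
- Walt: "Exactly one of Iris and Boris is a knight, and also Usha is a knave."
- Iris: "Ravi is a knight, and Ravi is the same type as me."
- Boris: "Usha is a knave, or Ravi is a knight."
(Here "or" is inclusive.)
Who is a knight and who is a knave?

Ravi is a knave, so "Walt is a knight" must be False — and it is.
Usha (knight): "either Wren is a knight, or Ravi and I are not the same type" — True. ✓
As a knave, Wren's statement "Walt and Boris are different types" should be False; it is.
Walt is a knave, and the claim "exactly one of Iris and Boris is a knight, and also Usha is a knave" is indeed False.
Since Iris is a knave, "Ravi is a knight, and Ravi is the same type as me" needs to be False, which holds.
As a knave, Boris's statement "Usha is a knave, or Ravi is a knight" should be False; it is.

Ravi is a knave, Usha is a knight, Wren is a knave, Walt is a knave, Iris is a knave, and Boris is a knave.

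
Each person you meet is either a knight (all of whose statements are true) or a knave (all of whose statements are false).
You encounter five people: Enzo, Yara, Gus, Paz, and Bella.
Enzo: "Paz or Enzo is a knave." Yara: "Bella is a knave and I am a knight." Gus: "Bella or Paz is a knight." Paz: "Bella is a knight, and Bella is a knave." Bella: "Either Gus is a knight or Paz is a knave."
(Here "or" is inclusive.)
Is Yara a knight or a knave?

Yara is a knave.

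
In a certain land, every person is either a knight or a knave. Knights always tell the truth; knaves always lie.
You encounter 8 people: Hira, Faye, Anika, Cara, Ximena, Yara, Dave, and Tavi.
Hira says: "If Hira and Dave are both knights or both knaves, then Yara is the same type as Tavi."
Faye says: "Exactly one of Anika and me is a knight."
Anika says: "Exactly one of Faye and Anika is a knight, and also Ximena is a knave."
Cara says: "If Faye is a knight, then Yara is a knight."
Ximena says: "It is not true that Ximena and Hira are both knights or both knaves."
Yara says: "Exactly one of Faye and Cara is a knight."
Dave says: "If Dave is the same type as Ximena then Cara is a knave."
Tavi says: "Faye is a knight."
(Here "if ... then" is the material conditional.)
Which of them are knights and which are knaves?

As a knave, Hira's statement "if Hira and Dave are both knights or both knaves, then Yara is the same type as Tavi" should be False; it is.
As a knave, Faye's statement "exactly one of Anika and me is a knight" should be False; it is.
As a knave, Anika's statement "exactly one of Faye and Anika is a knight, and also Ximena is a knave" should be False; it is.
Cara is a knight; "if Faye is a knight, then Yara is a knight" is True, as required.
Ximena is a knave, so "it is not true that Ximena and Hira are both knights or both knaves" must be False — and it is.
Since Yara is a knight, "exactly one of Faye and Cara is a knight" needs to be True, which holds.
Dave is a knave, so "if Dave is the same type as Ximena then Cara is a knave" must be False — and it is.
Tavi (knave): "Faye is a knight" — False. ✓

Knights: Cara and Yara. Knaves: Hira, Faye, Anika, Ximena, Dave, and Tavi.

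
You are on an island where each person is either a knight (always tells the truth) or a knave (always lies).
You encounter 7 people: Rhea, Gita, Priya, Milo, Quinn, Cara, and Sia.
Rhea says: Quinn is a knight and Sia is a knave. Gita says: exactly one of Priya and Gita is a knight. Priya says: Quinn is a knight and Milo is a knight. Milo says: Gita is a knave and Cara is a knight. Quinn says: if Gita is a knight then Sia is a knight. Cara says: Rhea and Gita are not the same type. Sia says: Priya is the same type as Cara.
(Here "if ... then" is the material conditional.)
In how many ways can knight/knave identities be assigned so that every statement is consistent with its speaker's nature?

2

Consistent assignments:
  Rhea=knave, Gita=knight, Priya=knave, Milo=knave, Quinn=knave, Cara=knight, Sia=knave
  Rhea=knave, Gita=knave, Priya=knave, Milo=knave, Quinn=knight, Cara=knave, Sia=knight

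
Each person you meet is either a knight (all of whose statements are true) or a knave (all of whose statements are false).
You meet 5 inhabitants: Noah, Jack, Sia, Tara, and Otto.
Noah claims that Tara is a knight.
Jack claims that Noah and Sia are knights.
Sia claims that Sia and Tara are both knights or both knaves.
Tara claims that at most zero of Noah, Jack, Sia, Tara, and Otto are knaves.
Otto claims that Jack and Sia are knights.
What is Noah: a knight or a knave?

Noah is a knight.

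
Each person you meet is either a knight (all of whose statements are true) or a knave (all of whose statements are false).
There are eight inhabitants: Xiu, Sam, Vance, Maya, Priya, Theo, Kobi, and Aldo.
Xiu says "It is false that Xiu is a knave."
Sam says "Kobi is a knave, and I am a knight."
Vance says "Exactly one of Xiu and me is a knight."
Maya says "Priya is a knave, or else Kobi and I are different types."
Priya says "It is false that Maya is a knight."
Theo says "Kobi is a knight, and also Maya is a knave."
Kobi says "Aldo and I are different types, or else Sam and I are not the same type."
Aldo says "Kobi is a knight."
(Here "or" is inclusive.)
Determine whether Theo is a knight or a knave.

Theo is a knave.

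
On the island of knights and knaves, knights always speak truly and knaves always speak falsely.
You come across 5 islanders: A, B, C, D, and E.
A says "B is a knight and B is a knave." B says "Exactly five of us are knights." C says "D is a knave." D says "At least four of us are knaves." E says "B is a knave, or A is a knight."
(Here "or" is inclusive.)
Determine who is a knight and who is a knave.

A (knave): "B is a knight and B is a knave" — False. ✓
B is a knave, so "exactly five of us are knights" must be False — and it is.
C is a knight, and the claim "D is a knave" is indeed True.
D is a knave, and the claim "at least four of us are knaves" is indeed False.
E is a knight, and the claim "B is a knave, or A is a knight" is indeed True.

A is a knave, B is a knave, C is a knight, D is a knave, and E is a knight.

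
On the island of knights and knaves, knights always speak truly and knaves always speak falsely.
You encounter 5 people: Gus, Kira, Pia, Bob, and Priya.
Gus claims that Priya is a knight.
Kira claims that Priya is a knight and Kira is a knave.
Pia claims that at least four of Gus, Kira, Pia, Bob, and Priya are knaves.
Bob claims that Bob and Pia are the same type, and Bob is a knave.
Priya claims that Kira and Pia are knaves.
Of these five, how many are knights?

1

The unique consistent assignment is Gus=knave, Kira=knave, Pia=knight, Bob=knave, Priya=knave.
That has 1 knight.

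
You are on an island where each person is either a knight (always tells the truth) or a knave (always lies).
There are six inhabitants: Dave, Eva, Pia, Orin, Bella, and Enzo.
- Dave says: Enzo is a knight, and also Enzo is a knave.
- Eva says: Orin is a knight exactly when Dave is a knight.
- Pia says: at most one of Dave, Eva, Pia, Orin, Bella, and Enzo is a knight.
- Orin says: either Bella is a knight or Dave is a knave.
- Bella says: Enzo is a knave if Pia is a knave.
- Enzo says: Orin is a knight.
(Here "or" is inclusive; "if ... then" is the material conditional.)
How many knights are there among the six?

2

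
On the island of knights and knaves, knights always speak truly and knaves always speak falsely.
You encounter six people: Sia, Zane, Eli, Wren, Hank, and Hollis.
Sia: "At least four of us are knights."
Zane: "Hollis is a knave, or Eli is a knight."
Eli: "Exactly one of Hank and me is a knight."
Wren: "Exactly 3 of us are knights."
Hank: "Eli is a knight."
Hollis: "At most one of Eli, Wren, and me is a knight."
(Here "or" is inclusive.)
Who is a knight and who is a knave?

Sia is a knave, Zane is a knave, Eli is a knave, Wren is a knave, Hank is a knave, and Hollis is a knight.

Since Sia is a knave, "at least four of us are knights" needs to be false, which holds.
Zane is a knave; "Hollis is a knave, or Eli is a knight" is false, as required.
As a knave, Eli's statement "exactly one of Hank and me is a knight" should be false; it is.
Wren is a knave; "exactly 3 of us are knights" is false, as required.
Hank is a knave, and the claim "Eli is a knight" is indeed false.
Hollis is a knight, so "at most one of Eli, Wren, and me is a knight" must be true — and it is.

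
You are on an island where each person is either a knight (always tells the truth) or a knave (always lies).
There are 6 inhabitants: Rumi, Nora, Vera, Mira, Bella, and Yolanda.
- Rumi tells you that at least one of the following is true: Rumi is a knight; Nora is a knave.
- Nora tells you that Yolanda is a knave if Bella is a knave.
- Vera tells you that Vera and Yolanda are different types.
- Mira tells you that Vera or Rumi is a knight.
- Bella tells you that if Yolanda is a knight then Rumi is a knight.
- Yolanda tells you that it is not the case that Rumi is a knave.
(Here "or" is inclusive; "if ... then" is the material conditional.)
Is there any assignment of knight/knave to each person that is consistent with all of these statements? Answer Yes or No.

Yes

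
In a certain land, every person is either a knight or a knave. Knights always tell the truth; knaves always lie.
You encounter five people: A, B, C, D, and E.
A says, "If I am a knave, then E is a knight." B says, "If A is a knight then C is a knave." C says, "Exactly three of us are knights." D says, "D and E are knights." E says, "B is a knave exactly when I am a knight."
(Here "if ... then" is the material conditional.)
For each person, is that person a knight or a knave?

A is a knight; "if I am a knave, then E is a knight" is True, as required.
B is a knave, and the claim "if A is a knight then C is a knave" is indeed False.
C is a knight, so "exactly three of us are knights" must be True — and it is.
D (knave): "D and E are knights" — False. ✓
E is a knight, so "B is a knave exactly when I am a knight" must be True — and it is.

A is a knight, B is a knave, C is a knight, D is a knave, and E is a knight.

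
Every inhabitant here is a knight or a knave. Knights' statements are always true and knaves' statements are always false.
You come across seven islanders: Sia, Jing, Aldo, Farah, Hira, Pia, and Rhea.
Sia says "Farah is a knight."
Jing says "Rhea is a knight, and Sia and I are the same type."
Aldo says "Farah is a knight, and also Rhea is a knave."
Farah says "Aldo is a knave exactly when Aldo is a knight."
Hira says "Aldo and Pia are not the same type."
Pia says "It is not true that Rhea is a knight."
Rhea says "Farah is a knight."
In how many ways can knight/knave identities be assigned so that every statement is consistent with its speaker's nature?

1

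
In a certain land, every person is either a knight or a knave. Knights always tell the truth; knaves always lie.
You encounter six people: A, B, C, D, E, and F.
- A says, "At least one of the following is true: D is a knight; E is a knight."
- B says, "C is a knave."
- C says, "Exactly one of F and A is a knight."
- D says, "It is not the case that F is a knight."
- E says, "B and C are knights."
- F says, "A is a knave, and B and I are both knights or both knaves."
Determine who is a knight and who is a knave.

A is a knight, B is a knave, C is a knight, D is a knight, E is a knave, and F is a knave.

A (knight): "at least one of the following is true: D is a knight; E is a knight" — true. ✓
B is a knave, so "C is a knave" must be false — and it is.
C is a knight, so "exactly one of F and A is a knight" must be true — and it is.
Since D is a knight, "it is not the case that F is a knight" needs to be true, which holds.
E (knave): "B and C are knights" — false. ✓
F is a knave, and the claim "A is a knave, and B and I are both knights or both knaves" is indeed false.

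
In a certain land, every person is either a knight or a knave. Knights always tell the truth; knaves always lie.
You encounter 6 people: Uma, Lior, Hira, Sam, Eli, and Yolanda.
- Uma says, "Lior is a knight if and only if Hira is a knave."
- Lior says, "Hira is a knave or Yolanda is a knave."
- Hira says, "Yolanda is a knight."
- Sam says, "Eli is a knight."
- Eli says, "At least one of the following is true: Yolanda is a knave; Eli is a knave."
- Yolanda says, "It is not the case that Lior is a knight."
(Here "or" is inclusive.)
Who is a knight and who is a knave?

Uma is a knight, Lior is a knight, Hira is a knave, Sam is a knight, Eli is a knight, and Yolanda is a knave.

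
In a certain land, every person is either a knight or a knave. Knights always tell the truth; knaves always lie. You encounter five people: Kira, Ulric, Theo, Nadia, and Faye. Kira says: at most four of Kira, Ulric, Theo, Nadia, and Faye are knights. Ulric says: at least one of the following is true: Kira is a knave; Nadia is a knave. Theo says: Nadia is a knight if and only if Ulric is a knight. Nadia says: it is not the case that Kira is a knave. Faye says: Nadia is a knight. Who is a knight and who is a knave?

Kira (knight): "at most four of Kira, Ulric, Theo, Nadia, and Faye are knights" — true. ✓
Ulric is a knave; "at least one of the following is true: Kira is a knave; Nadia is a knave" is false, as required.
Theo is a knave, so "Nadia is a knight if and only if Ulric is a knight" must be false — and it is.
Since Nadia is a knight, "it is not the case that Kira is a knave" needs to be true, which holds.
Faye is a knight, so "Nadia is a knight" must be true — and it is.

Knights: Kira, Nadia, and Faye. Knaves: Ulric and Theo.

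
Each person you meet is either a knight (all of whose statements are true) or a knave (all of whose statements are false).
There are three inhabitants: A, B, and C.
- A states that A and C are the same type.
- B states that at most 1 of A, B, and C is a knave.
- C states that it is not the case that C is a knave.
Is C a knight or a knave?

C is a knight.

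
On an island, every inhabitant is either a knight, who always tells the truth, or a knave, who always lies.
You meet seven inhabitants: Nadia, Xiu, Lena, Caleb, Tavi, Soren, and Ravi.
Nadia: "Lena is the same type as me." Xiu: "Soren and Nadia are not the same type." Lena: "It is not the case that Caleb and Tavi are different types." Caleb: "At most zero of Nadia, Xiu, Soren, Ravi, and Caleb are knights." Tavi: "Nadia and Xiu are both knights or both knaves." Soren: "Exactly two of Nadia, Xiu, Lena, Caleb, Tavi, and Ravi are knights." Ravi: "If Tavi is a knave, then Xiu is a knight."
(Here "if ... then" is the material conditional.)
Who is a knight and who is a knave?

Since Nadia is a knight, "Lena is the same type as me" needs to be true, which holds.
Xiu is a knave; "Soren and Nadia are not the same type" is False, as required.
Lena is a knight, and the claim "it is not the case that Caleb and Tavi are different types" is indeed true.
Caleb is a knave, so "at most zero of Nadia, Xiu, Soren, Ravi, and Caleb are knights" must be False — and it is.
Tavi (knave): "Nadia and Xiu are both knights or both knaves" — False. ✓
Soren is a knight; "exactly two of Nadia, Xiu, Lena, Caleb, Tavi, and Ravi are knights" is true, as required.
As a knave, Ravi's statement "if Tavi is a knave, then Xiu is a knight" should be False; it is.

Nadia is a knight, Xiu is a knave, Lena is a knight, Caleb is a knave, Tavi is a knave, Soren is a knight, and Ravi is a knave.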